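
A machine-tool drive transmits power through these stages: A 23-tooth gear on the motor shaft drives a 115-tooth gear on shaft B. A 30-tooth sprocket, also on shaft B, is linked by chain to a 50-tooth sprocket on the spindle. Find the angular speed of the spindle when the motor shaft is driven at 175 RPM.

21 RPM

Gear mesh: ratio = 115/23 = 5, so shaft B turns at 175 / 5 = 35 RPM.
Chain: ratio = 50/30 = 1.6667, so the spindle turns at 35 / 1.6667 = 21 RPM.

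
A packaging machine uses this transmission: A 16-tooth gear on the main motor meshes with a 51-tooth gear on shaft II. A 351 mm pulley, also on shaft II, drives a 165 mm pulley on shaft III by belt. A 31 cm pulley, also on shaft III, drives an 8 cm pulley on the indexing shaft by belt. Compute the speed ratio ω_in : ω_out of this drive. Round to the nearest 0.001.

0.387

Each stage contributes driven/driver: gear mesh 51/16 = 3.1875, belt 165/351 = 0.47009, belt 8/31 = 0.25806.
Overall: 3.1875 × 0.47009 × 0.25806 = 0.38668.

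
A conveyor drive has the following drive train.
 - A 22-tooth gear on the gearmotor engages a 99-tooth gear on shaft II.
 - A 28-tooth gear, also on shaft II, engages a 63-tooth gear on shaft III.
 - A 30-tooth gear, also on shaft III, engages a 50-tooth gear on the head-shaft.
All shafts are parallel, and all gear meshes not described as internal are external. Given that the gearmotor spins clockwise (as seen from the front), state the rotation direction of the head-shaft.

the gearmotor → shaft II: external mesh, 1 reversal → CCW.
shaft II → shaft III: external mesh, 1 reversal → CW.
shaft III → the head-shaft: external mesh, 1 reversal → CCW.
3 reversals in total — an odd number — so the head-shaft turns opposite to the gearmotor.

counterclockwise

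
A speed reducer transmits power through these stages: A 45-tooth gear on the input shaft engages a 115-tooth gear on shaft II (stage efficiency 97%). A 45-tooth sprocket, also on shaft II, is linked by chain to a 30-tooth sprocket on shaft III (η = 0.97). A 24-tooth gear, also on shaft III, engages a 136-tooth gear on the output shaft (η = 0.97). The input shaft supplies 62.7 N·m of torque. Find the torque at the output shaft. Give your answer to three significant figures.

After the gear mesh (115/45): 62.7 × 2.5556 × 0.97 = 155.43 N·m
After the chain (30/45): 155.43 × 0.66667 × 0.97 = 100.51 N·m
After the gear mesh (136/24): 100.51 × 5.6667 × 0.97 = 552.46 N·m

552 N·m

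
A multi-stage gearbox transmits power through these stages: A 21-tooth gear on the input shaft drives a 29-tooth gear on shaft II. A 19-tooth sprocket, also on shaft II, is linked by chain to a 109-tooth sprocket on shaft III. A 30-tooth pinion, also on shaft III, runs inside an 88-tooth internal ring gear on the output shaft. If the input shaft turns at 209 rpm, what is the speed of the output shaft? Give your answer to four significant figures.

gear mesh 29/21 = 1.381 → 209/1.381 = 151.34 rpm
chain 109/19 = 5.7368 → 151.34/5.7368 = 26.381 rpm
internal gear 88/30 = 2.9333 → 26.381/2.9333 = 8.9936 rpm

8.994 rpm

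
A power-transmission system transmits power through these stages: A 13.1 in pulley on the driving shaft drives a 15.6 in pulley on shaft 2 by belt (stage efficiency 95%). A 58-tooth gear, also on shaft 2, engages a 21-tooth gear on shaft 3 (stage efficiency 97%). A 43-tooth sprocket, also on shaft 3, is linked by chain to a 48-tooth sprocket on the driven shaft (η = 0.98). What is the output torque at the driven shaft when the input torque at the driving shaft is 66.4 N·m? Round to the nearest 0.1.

28.9 N·m

After the belt (15.6/13.1): 66.4 × 1.1908 × 0.95 = 75.118 N·m
After the gear mesh (21/58): 75.118 × 0.36207 × 0.97 = 26.382 N·m
After the chain (48/43): 26.382 × 1.1163 × 0.98 = 28.861 N·m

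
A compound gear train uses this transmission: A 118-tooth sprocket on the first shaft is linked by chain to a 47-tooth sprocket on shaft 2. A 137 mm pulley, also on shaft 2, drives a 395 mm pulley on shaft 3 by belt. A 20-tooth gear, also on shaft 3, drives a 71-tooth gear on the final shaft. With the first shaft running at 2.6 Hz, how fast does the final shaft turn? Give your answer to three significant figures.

0.638 Hz

the first shaft → shaft 2 (chain, 47/118): 2.6 ÷ 0.39831 = 6.5277 Hz
shaft 2 → shaft 3 (belt, 395/137): 6.5277 ÷ 2.8832 = 2.264 Hz
shaft 3 → the final shaft (gear mesh, 71/20): 2.264 ÷ 3.55 = 0.63775 Hz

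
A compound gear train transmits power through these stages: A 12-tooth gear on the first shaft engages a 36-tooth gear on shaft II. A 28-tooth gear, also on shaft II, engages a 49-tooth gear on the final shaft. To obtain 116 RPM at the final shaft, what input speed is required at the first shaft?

Overall ratio R = 3 × 1.75 = 5.25.
Required input speed = output speed × R = 116 × 5.25 = 609 RPM.

609 RPM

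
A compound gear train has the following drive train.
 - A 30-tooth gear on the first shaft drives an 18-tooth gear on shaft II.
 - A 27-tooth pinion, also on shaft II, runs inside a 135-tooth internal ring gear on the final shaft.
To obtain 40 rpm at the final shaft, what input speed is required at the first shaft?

120 rpm

Overall ratio R = 0.6 × 5 = 3.
Required input speed = output speed × R = 40 × 3 = 120 rpm.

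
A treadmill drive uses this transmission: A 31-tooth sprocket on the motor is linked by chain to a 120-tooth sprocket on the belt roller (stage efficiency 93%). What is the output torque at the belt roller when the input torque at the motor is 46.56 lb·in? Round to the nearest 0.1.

167.6 lb·in

Chain: ratio = 120/31 = 3.871; torque at the belt roller = 46.56 × 3.871 × 0.93 = 167.62 lb·in.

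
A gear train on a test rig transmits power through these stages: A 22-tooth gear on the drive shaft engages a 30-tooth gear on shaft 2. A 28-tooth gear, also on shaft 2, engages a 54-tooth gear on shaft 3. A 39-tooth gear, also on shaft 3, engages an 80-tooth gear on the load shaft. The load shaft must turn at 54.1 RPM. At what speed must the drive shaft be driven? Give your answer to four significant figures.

291.8 RPM

Overall ratio R = 1.3636 × 1.9286 × 2.0513 = 5.3946.
Required input speed = output speed × R = 54.1 × 5.3946 = 291.85 RPM.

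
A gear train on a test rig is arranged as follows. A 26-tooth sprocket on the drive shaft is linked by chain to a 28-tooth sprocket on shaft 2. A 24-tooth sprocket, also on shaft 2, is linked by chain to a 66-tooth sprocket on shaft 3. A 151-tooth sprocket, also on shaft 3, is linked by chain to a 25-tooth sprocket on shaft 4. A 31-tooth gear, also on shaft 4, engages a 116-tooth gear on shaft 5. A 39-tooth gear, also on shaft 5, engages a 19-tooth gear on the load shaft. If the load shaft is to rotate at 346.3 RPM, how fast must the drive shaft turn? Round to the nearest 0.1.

Overall ratio R = 1.0769 × 2.75 × 0.16556 × 3.7419 × 0.48718 = 0.89385.
Required input speed = output speed × R = 346.3 × 0.89385 = 309.54 RPM.

309.5 RPM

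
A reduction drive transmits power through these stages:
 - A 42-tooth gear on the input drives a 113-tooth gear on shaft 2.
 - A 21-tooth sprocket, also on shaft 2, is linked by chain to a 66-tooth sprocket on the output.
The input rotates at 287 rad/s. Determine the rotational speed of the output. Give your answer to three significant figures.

33.9 rad/s

the input → shaft 2 (gear mesh, 113/42): 287 ÷ 2.6905 = 106.67 rad/s
shaft 2 → the output (chain, 66/21): 106.67 ÷ 3.1429 = 33.941 rad/s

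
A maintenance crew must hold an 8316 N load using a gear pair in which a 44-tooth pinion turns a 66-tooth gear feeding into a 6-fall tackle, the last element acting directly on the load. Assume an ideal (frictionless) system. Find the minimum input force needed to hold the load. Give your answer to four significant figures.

924.0 N

Gear pair MA = 66/44 = 1.5.
Block-and-tackle MA = number of supporting rope parts = 6.
Combined ideal MA = 1.5 × 6 = 9.
Effort = load / MA = 8316 / 9 = 924 N.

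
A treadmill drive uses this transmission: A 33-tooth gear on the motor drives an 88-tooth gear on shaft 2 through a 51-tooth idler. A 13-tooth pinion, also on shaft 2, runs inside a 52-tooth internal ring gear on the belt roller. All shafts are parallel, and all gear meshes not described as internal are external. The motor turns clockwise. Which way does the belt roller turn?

clockwise

the motor → shaft 2: driver → idler → driven is 2 external meshes, 2 reversals → CW.
shaft 2 → the belt roller: internal mesh, same direction → CW.
2 reversals in total — an even number — so the belt roller turns the same way as the motor.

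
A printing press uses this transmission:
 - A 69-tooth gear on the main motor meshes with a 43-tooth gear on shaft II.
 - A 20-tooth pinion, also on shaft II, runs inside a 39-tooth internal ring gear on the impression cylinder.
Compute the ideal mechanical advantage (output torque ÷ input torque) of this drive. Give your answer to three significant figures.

Each stage contributes driven/driver: gear mesh 43/69 = 0.62319, internal gear 39/20 = 1.95.
Overall: 0.62319 × 1.95 = 1.2152.

1.22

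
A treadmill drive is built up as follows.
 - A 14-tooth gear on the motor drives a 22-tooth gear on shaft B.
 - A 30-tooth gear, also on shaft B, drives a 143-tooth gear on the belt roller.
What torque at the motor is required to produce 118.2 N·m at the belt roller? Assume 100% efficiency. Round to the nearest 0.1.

15.8 N·m

Overall ratio R = 1.5714 × 4.7667 = 7.4905.
Input torque = output torque / R = 118.2 / 7.4905 = 15.78 N·m.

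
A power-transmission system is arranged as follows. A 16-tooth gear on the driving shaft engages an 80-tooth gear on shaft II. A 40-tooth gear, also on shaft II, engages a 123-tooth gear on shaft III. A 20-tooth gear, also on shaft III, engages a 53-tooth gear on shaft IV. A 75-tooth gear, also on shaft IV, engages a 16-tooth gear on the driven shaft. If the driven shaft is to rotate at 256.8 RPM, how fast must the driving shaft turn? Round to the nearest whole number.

Overall ratio R = 5 × 3.075 × 2.65 × 0.21333 = 8.692.
Required input speed = output speed × R = 256.8 × 8.692 = 2232.1 RPM.

2232 RPM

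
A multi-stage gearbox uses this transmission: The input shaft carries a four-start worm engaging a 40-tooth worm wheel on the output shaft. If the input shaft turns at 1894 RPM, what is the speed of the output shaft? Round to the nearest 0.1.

189.4 RPM

Worm: ratio = 40/4 = 10, so the output shaft turns at 1894 / 10 = 189.4 RPM.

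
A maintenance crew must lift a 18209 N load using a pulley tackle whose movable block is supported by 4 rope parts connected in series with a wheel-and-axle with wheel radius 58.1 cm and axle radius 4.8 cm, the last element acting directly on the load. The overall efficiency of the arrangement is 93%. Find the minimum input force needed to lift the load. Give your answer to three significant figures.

Block-and-tackle MA = number of supporting rope parts = 4.
Wheel-and-axle MA = R/r = 58.1/4.8 = 12.104.
Combined ideal MA = 4 × 12.104 = 48.417.
Actual MA = 48.417 × 0.93 = 45.028.
Effort = load / actual MA = 18209 / 45.028 = 404.4 N.

404 N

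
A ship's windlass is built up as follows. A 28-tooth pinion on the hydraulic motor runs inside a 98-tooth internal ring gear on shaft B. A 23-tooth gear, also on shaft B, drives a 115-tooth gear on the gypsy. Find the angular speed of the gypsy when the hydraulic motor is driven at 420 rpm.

Internal gear: ratio = 98/28 = 3.5, so shaft B turns at 420 / 3.5 = 120 rpm.
Gear mesh: ratio = 115/23 = 5, so the gypsy turns at 120 / 5 = 24 rpm.

24 rpm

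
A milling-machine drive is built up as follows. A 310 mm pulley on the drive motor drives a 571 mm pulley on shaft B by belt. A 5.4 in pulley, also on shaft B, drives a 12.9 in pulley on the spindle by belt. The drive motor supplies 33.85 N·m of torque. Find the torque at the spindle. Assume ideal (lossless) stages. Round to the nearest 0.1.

148.9 N·m

Belt: ratio = 571/310 = 1.8419; torque at shaft B = 33.85 × 1.8419 = 62.35 N·m.
Belt: ratio = 12.9/5.4 = 2.3889; torque at the spindle = 62.35 × 2.3889 = 148.95 N·m.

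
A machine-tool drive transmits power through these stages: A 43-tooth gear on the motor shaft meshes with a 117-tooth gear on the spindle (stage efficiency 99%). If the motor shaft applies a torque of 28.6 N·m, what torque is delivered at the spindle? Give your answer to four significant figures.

Gear mesh: ratio = 117/43 = 2.7209; torque at the spindle = 28.6 × 2.7209 × 0.99 = 77.04 N·m.

77.04 N·m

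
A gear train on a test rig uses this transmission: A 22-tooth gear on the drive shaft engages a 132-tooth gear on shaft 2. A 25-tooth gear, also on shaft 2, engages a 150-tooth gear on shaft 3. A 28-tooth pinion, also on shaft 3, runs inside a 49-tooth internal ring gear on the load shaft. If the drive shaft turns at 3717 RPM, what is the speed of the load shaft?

the drive shaft → shaft 2 (gear mesh, 132/22): 3717 ÷ 6 = 619.5 RPM
shaft 2 → shaft 3 (gear mesh, 150/25): 619.5 ÷ 6 = 103.25 RPM
shaft 3 → the load shaft (internal gear, 49/28): 103.25 ÷ 1.75 = 59 RPM

59 RPM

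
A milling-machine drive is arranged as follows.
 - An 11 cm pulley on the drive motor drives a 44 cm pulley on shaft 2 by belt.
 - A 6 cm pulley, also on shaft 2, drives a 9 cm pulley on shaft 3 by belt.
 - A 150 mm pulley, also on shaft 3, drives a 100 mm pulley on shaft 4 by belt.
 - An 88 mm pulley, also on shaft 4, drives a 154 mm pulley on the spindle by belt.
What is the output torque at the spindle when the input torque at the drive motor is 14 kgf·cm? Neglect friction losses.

98 kgf·cm

After the belt (44/11): 14 × 4 = 56 kgf·cm
After the belt (9/6): 56 × 1.5 = 84 kgf·cm
After the belt (100/150): 84 × 0.66667 = 56 kgf·cm
After the belt (154/88): 56 × 1.75 = 98 kgf·cm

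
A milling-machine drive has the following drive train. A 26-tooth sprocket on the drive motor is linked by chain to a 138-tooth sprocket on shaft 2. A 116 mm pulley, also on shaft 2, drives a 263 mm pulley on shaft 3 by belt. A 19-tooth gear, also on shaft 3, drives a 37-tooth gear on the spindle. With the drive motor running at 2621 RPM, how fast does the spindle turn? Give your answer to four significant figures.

Chain: ratio = 138/26 = 5.3077, so shaft 2 turns at 2621 / 5.3077 = 493.81 RPM.
Belt: ratio = 263/116 = 2.2672, so shaft 3 turns at 493.81 / 2.2672 = 217.8 RPM.
Gear mesh: ratio = 37/19 = 1.9474, so the spindle turns at 217.8 / 1.9474 = 111.84 RPM.

111.8 RPM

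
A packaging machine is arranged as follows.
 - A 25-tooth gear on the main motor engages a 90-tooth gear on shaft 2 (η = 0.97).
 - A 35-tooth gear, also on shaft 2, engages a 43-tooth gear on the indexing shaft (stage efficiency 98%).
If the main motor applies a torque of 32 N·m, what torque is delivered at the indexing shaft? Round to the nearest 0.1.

gear mesh 90/25 = 3.6 → τ = 32·3.6·0.97 = 111.74 N·m
gear mesh 43/35 = 1.2286 → τ = 111.74·1.2286·0.98 = 134.54 N·m

134.5 N·m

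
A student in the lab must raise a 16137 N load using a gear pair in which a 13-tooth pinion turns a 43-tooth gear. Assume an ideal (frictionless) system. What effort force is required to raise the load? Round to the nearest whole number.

Gear pair MA = 43/13 = 3.3077.
Effort = load / MA = 16137 / 3.3077 = 4878.6 N.

4879 N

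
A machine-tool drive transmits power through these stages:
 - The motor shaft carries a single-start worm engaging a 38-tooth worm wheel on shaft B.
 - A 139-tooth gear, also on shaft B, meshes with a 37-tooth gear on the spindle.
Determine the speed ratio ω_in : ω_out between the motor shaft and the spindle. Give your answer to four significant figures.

Each stage contributes driven/driver: worm 38/1 = 38, gear mesh 37/139 = 0.26619.
Overall: 38 × 0.26619 = 10.115.

10.12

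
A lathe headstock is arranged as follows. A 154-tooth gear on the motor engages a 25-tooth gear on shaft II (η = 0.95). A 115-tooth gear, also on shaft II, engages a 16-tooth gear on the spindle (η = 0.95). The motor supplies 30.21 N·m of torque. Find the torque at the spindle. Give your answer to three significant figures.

0.616 N·m

gear mesh 25/154 = 0.16234 → τ = 30.21·0.16234·0.95 = 4.659 N·m
gear mesh 16/115 = 0.13913 → τ = 4.659·0.13913·0.95 = 0.6158 N·m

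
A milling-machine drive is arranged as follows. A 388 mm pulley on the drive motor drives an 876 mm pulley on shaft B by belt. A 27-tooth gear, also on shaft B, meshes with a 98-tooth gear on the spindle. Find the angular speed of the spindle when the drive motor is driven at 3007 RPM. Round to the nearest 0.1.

366.9 RPM

Belt: ratio = 876/388 = 2.2577, so shaft B turns at 3007 / 2.2577 = 1331.9 RPM.
Gear mesh: ratio = 98/27 = 3.6296, so the spindle turns at 1331.9 / 3.6296 = 366.94 RPM.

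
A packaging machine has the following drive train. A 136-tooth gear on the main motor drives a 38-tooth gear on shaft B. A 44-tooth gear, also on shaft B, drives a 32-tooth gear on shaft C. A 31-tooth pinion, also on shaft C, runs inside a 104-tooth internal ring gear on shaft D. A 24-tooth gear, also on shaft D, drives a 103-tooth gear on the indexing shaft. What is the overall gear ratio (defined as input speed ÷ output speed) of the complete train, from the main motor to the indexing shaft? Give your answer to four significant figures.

2.926

Each stage contributes driven/driver: gear mesh 38/136 = 0.27941, gear mesh 32/44 = 0.72727, internal gear 104/31 = 3.3548, gear mesh 103/24 = 4.2917.
Overall: 0.27941 × 0.72727 × 3.3548 × 4.2917 = 2.9258.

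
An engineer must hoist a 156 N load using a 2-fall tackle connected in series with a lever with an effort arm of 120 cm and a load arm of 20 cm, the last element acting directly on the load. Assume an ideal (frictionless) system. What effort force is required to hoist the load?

Block-and-tackle MA = number of supporting rope parts = 2.
Lever MA = effort arm / load arm = 120/20 = 6.
Combined ideal MA = 2 × 6 = 12.
Effort = load / MA = 156 / 12 = 13 N.

13 N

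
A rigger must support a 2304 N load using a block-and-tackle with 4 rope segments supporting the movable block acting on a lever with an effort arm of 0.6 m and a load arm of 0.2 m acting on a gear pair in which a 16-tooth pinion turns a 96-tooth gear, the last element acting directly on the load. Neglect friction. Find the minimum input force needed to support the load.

Block-and-tackle MA = number of supporting rope parts = 4.
Lever MA = effort arm / load arm = 0.6/0.2 = 3.
Gear pair MA = 96/16 = 6.
Combined ideal MA = 4 × 3 × 6 = 72.
Effort = load / MA = 2304 / 72 = 32 N.

32 N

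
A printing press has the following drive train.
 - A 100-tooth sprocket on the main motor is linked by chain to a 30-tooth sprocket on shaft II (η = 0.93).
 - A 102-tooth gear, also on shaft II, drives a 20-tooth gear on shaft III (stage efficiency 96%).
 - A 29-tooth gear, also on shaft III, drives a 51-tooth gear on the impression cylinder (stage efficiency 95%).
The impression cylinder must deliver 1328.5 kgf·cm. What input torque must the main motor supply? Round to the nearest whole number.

15141 kgf·cm

Overall ratio R = 0.3 × 0.19608 × 1.7586 = 0.10345; overall efficiency η = 0.93 × 0.96 × 0.95 = 0.8482.
Input torque = output torque / (R × η) = 1328.5 / (0.10345 × 0.8482) = 15141 kgf·cm.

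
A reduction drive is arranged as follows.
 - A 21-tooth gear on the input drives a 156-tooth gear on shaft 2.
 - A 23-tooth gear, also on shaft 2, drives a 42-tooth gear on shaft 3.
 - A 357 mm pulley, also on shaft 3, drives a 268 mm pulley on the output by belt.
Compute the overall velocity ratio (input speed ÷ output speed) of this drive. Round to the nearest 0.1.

10.2

Each stage contributes driven/driver: gear mesh 156/21 = 7.4286, gear mesh 42/23 = 1.8261, belt 268/357 = 0.7507.
Overall: 7.4286 × 1.8261 × 0.7507 = 10.183.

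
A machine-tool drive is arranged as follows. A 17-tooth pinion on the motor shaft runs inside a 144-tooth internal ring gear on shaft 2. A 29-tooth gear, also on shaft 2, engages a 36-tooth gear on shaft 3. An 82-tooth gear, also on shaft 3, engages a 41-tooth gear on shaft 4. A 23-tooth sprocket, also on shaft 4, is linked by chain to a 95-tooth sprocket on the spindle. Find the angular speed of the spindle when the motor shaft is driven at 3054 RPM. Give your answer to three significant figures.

141 RPM

the motor shaft → shaft 2 (internal gear, 144/17): 3054 ÷ 8.4706 = 360.54 RPM
shaft 2 → shaft 3 (gear mesh, 36/29): 360.54 ÷ 1.2414 = 290.44 RPM
shaft 3 → shaft 4 (gear mesh, 41/82): 290.44 ÷ 0.5 = 580.87 RPM
shaft 4 → the spindle (chain, 95/23): 580.87 ÷ 4.1304 = 140.63 RPM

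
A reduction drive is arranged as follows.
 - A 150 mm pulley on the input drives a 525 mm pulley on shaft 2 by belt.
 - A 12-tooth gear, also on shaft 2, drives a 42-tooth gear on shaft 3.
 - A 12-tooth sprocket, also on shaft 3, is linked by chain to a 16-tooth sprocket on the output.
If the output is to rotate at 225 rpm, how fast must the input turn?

3675 rpm

Overall ratio R = 3.5 × 3.5 × 1.3333 = 16.333.
Required input speed = output speed × R = 225 × 16.333 = 3675 rpm.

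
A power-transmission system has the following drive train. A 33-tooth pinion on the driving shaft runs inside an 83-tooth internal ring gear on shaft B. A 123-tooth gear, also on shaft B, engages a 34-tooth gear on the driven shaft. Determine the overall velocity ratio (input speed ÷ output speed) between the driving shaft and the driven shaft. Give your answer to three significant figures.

Each stage contributes driven/driver: internal gear 83/33 = 2.5152, gear mesh 34/123 = 0.27642.
Overall: 2.5152 × 0.27642 = 0.69525.

0.695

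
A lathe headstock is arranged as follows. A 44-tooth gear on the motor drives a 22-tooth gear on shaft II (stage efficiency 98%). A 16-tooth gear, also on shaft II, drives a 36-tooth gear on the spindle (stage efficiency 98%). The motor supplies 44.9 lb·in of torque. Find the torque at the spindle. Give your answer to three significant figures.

After the gear mesh (22/44): 44.9 × 0.5 × 0.98 = 22.001 lb·in
After the gear mesh (36/16): 22.001 × 2.25 × 0.98 = 48.512 lb·in

48.5 lb·in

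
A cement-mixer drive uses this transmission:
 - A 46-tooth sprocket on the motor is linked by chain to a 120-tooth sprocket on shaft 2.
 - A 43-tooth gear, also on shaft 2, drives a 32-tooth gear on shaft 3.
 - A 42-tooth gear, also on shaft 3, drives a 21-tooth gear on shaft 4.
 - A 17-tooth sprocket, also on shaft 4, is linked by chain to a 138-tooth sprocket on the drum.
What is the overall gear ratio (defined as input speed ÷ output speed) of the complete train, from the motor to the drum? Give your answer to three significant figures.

Each stage contributes driven/driver: chain 120/46 = 2.6087, gear mesh 32/43 = 0.74419, gear mesh 21/42 = 0.5, chain 138/17 = 8.1176.
Overall: 2.6087 × 0.74419 × 0.5 × 8.1176 = 7.8796.

7.88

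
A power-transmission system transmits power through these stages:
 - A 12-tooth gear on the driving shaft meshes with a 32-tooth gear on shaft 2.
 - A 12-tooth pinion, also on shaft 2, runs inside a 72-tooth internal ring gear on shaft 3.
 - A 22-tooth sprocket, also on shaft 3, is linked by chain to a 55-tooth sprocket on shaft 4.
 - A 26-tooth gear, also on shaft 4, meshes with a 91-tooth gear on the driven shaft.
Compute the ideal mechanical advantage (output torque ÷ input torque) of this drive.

Each stage contributes driven/driver: gear mesh 32/12 = 2.6667, internal gear 72/12 = 6, chain 55/22 = 2.5, gear mesh 91/26 = 3.5.
Overall: 2.6667 × 6 × 2.5 × 3.5 = 140.

140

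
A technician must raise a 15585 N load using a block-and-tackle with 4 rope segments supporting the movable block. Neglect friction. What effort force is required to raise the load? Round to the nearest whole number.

Block-and-tackle MA = number of supporting rope parts = 4.
Effort = load / MA = 15585 / 4 = 3896.2 N.

3896 N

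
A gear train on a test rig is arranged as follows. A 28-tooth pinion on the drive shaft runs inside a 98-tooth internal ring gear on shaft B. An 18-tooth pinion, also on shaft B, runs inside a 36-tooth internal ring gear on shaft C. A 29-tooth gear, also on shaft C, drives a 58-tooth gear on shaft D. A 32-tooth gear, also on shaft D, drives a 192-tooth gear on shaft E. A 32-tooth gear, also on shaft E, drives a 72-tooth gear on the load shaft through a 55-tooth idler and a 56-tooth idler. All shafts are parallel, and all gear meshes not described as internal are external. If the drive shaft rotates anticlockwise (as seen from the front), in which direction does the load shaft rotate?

the drive shaft → shaft B: internal mesh, same direction → CCW.
shaft B → shaft C: internal mesh, same direction → CCW.
shaft C → shaft D: external mesh, 1 reversal → CW.
shaft D → shaft E: external mesh, 1 reversal → CCW.
shaft E → the load shaft: driver → idler → idler → driven is 3 external meshes, 3 reversals → CW.
5 reversals in total — an odd number — so the load shaft turns opposite to the drive shaft.

clockwise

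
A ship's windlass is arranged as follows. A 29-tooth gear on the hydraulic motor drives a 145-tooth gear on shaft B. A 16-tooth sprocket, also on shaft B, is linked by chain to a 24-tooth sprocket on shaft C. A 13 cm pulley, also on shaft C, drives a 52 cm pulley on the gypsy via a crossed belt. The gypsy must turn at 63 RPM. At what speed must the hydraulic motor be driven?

Overall ratio R = 5 × 1.5 × 4 = 30.
Required input speed = output speed × R = 63 × 30 = 1890 RPM.

1890 RPM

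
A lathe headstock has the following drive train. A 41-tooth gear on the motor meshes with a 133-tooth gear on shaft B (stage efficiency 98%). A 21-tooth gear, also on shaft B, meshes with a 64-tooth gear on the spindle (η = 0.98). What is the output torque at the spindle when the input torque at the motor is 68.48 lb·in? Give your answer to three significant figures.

650 lb·in

Gear mesh: ratio = 133/41 = 3.2439; torque at shaft B = 68.48 × 3.2439 × 0.98 = 217.7 lb·in.
Gear mesh: ratio = 64/21 = 3.0476; torque at the spindle = 217.7 × 3.0476 × 0.98 = 650.2 lb·in.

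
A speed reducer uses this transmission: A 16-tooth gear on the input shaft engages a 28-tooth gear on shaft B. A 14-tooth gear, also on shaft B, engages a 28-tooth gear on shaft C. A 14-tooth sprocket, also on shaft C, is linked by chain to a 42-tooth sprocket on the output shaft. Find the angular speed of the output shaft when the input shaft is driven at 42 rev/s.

the input shaft → shaft B (gear mesh, 28/16): 42 ÷ 1.75 = 24 rev/s
shaft B → shaft C (gear mesh, 28/14): 24 ÷ 2 = 12 rev/s
shaft C → the output shaft (chain, 42/14): 12 ÷ 3 = 4 rev/s

4 rev/s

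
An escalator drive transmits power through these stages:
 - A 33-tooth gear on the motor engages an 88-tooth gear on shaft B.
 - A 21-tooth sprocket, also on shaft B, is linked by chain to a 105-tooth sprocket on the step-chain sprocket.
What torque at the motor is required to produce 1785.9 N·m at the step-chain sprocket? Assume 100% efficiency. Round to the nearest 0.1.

Overall ratio R = 2.6667 × 5 = 13.333.
Input torque = output torque / R = 1785.9 / 13.333 = 133.94 N·m.

133.9 N·m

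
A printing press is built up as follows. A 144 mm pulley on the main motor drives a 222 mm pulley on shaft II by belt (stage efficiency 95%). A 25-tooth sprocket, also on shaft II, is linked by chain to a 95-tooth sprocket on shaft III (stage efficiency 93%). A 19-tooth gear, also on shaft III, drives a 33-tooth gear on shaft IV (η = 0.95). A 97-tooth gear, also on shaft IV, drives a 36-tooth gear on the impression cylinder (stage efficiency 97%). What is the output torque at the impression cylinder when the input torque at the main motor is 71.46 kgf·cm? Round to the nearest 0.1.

219.7 kgf·cm

belt 222/144 = 1.5417 → τ = 71.46·1.5417·0.95 = 104.66 kgf·cm
chain 95/25 = 3.8 → τ = 104.66·3.8·0.93 = 369.87 kgf·cm
gear mesh 33/19 = 1.7368 → τ = 369.87·1.7368·0.95 = 610.28 kgf·cm
gear mesh 36/97 = 0.37113 → τ = 610.28·0.37113·0.97 = 219.7 kgf·cm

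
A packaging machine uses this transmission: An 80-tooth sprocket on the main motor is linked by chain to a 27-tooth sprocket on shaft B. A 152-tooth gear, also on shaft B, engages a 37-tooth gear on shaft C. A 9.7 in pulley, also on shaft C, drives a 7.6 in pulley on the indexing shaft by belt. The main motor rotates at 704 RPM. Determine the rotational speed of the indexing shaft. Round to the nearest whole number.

Chain: ratio = 27/80 = 0.3375, so shaft B turns at 704 / 0.3375 = 2085.9 RPM.
Gear mesh: ratio = 37/152 = 0.24342, so shaft C turns at 2085.9 / 0.24342 = 8569.2 RPM.
Belt: ratio = 7.6/9.7 = 0.78351, so the indexing shaft turns at 8569.2 / 0.78351 = 10937 RPM.

10937 RPM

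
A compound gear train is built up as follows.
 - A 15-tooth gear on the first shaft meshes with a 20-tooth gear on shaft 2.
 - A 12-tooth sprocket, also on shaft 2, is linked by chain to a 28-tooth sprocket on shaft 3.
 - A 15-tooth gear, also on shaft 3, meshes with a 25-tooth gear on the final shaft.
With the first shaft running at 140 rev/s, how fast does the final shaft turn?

gear mesh 20/15 = 1.3333 → 140/1.3333 = 105 rev/s
chain 28/12 = 2.3333 → 105/2.3333 = 45 rev/s
gear mesh 25/15 = 1.6667 → 45/1.6667 = 27 rev/s

27 rev/s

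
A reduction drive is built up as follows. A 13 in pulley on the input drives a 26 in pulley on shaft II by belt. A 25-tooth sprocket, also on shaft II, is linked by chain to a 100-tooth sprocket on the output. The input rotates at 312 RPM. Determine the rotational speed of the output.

39 RPM

the input → shaft II (belt, 26/13): 312 ÷ 2 = 156 RPM
shaft II → the output (chain, 100/25): 156 ÷ 4 = 39 RPM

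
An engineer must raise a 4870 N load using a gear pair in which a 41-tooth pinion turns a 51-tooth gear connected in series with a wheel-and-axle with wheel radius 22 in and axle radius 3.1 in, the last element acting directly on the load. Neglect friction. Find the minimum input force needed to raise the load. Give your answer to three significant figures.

Gear pair MA = 51/41 = 1.2439.
Wheel-and-axle MA = R/r = 22/3.1 = 7.0968.
Combined ideal MA = 1.2439 × 7.0968 = 8.8277.
Effort = load / MA = 4870 / 8.8277 = 551.67 N.

552 N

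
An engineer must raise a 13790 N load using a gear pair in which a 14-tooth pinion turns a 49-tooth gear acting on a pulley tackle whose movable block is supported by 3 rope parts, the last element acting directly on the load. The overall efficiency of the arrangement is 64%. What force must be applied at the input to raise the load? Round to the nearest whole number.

Gear pair MA = 49/14 = 3.5.
Block-and-tackle MA = number of supporting rope parts = 3.
Combined ideal MA = 3.5 × 3 = 10.5.
Actual MA = 10.5 × 0.64 = 6.72.
Effort = load / actual MA = 13790 / 6.72 = 2052.1 N.

2052 N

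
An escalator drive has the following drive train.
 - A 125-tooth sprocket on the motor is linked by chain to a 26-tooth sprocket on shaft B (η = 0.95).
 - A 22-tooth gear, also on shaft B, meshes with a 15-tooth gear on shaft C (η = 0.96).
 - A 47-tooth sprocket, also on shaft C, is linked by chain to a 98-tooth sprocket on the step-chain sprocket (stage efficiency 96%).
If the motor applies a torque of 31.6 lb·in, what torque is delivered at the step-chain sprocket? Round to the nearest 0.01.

8.18 lb·in

After the chain (26/125): 31.6 × 0.208 × 0.95 = 6.2442 lb·in
After the gear mesh (15/22): 6.2442 × 0.68182 × 0.96 = 4.0871 lb·in
After the chain (98/47): 4.0871 × 2.0851 × 0.96 = 8.1811 lb·in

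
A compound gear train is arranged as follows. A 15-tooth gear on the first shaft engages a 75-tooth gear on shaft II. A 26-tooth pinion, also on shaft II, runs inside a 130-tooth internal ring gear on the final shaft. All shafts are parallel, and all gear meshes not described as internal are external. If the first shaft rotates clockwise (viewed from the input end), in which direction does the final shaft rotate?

counterclockwise

the first shaft → shaft II: external mesh, 1 reversal → CCW.
shaft II → the final shaft: internal mesh, same direction → CCW.
1 reversal in total — an odd number — so the final shaft turns opposite to the first shaft.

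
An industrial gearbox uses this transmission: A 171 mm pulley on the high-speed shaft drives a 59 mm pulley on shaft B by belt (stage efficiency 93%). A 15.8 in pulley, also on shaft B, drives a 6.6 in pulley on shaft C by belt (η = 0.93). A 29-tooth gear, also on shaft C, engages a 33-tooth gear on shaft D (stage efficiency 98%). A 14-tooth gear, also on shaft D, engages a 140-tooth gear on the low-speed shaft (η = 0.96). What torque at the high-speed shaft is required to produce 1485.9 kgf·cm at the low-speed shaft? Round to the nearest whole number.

Overall ratio R = 0.34503 × 0.41772 × 1.1379 × 10 = 1.6401; overall efficiency η = 0.93 × 0.93 × 0.98 × 0.96 = 0.8137.
Input torque = output torque / (R × η) = 1485.9 / (1.6401 × 0.8137) = 1113.4 kgf·cm.

1113 kgf·cm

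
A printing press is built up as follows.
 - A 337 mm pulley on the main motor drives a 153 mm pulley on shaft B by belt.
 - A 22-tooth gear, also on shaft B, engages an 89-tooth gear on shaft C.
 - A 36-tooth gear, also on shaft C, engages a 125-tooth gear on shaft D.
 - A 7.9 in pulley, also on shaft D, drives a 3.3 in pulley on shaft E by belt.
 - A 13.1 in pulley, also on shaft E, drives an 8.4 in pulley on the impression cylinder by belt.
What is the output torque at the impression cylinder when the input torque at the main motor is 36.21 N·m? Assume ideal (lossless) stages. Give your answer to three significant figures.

After the belt (153/337): 36.21 × 0.45401 = 16.44 N·m
After the gear mesh (89/22): 16.44 × 4.0455 = 66.505 N·m
After the gear mesh (125/36): 66.505 × 3.4722 = 230.92 N·m
After the belt (3.3/7.9): 230.92 × 0.41772 = 96.461 N·m
After the belt (8.4/13.1): 96.461 × 0.64122 = 61.853 N·m

61.9 N·m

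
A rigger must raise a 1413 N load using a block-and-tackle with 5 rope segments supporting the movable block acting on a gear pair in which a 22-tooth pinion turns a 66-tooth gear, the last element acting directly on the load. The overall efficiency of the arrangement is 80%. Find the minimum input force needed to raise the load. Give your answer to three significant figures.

118 N

Block-and-tackle MA = number of supporting rope parts = 5.
Gear pair MA = 66/22 = 3.
Combined ideal MA = 5 × 3 = 15.
Actual MA = 15 × 0.80 = 12.
Effort = load / actual MA = 1413 / 12 = 117.75 N.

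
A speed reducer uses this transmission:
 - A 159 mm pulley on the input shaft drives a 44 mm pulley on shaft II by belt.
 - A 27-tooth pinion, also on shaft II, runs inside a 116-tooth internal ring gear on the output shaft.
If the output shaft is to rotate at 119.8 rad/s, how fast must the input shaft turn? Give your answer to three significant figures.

142 rad/s

Overall ratio R = 0.27673 × 4.2963 = 1.1889.
Required input speed = output speed × R = 119.8 × 1.1889 = 142.43 rad/s.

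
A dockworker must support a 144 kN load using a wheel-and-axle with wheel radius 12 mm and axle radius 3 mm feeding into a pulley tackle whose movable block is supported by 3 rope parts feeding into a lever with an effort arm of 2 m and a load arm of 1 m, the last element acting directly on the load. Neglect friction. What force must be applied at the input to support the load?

Wheel-and-axle MA = R/r = 12/3 = 4.
Block-and-tackle MA = number of supporting rope parts = 3.
Lever MA = effort arm / load arm = 2/1 = 2.
Combined ideal MA = 4 × 3 × 2 = 24.
Effort = load / MA = 144 / 24 = 6 kN.

6 kN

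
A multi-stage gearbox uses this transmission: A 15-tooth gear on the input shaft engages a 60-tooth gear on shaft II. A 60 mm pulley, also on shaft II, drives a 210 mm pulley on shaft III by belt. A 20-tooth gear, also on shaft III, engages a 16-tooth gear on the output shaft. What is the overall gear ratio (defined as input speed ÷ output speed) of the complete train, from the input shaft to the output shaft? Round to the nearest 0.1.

11.2

Each stage contributes driven/driver: gear mesh 60/15 = 4, belt 210/60 = 3.5, gear mesh 16/20 = 0.8.
Overall: 4 × 3.5 × 0.8 = 11.2.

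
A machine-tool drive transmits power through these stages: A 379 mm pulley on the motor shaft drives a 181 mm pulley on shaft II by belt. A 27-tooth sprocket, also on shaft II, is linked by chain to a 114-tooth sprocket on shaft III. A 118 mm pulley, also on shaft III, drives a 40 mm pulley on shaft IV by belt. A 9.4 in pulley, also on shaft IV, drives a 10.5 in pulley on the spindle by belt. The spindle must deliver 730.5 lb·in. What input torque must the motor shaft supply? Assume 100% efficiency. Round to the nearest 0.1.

Overall ratio R = 0.47757 × 4.2222 × 0.33898 × 1.117 = 0.76352.
Input torque = output torque / R = 730.5 / 0.76352 = 956.75 lb·in.

956.8 lb·in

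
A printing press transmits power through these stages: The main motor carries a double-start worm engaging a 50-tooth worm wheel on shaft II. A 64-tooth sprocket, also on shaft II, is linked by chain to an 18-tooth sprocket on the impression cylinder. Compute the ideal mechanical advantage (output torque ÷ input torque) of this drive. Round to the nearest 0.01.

Each stage contributes driven/driver: worm 50/2 = 25, chain 18/64 = 0.28125.
Overall: 25 × 0.28125 = 7.0312.

7.03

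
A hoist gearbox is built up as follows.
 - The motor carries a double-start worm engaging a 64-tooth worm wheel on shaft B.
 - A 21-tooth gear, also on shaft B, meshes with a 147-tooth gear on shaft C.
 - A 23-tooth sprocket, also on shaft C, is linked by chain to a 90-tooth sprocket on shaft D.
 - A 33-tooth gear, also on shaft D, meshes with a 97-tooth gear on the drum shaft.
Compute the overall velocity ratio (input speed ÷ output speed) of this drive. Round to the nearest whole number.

Each stage contributes driven/driver: worm 64/2 = 32, gear mesh 147/21 = 7, chain 90/23 = 3.913, gear mesh 97/33 = 2.9394.
Overall: 32 × 7 × 3.913 × 2.9394 = 2576.4.

2576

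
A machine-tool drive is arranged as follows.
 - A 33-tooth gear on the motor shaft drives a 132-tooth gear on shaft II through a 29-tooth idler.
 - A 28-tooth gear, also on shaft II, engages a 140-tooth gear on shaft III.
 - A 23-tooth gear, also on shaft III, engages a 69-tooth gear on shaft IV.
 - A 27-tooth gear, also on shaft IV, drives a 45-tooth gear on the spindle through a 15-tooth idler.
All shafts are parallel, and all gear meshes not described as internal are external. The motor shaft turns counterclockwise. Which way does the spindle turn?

counterclockwise

the motor shaft → shaft II: driver → idler → driven is 2 external meshes, 2 reversals → CCW.
shaft II → shaft III: external mesh, 1 reversal → CW.
shaft III → shaft IV: external mesh, 1 reversal → CCW.
shaft IV → the spindle: driver → idler → driven is 2 external meshes, 2 reversals → CCW.
6 reversals in total — an even number — so the spindle turns the same way as the motor shaft.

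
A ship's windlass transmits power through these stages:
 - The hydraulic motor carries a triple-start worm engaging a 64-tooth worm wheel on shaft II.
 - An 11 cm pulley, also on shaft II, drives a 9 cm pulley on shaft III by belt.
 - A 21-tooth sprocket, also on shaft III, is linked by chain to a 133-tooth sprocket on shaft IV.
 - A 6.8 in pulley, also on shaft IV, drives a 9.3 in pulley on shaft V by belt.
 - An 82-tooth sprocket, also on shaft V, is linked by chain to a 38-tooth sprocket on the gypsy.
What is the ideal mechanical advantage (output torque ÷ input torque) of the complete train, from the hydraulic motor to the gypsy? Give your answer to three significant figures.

Each stage contributes driven/driver: worm 64/3 = 21.333, belt 9/11 = 0.81818, chain 133/21 = 6.3333, belt 9.3/6.8 = 1.3676, chain 38/82 = 0.46341.
Overall: 21.333 × 0.81818 × 6.3333 × 1.3676 × 0.46341 = 70.062.

70.1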